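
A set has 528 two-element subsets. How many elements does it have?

33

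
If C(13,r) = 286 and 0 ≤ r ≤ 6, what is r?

3

C(13,r) increases on 0 ≤ r ≤ 6. C(13,2) = 78 and C(13,3) = 286, so r = 3.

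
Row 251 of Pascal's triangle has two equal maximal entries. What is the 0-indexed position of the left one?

For odd n = 251, C(251,r) peaks at r = (n−1)/2 and (n+1)/2; the lower is 125.

125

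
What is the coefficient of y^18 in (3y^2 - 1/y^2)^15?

-241805655

General term: C(15,j)·(3y^2)^j·(-1/y^2)^(15-j), with y-exponent 2j − 2(15−j) = 4j − 30.
Set 4j − 30 = 18: j = 12.
C(15,12) = 455; 3^12 = 531441; (-1)^3 = -1.
Coefficient = 455 · 531441 · (-1) = -241805655.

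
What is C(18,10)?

43758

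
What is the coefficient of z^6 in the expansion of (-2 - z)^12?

59136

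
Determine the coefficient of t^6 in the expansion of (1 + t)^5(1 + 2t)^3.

Coefficient of t^6 = Σ_{j} C(5,j)·1^j·C(3,6-j)·2^(6-j) for j from 3 to 5.
= 80 + 60 + 6 = 146.

146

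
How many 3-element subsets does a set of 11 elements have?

C(11,3) = (11·10·9) / 3! = 990 / 6 = 165.

165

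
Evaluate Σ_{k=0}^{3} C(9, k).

130

1 + 9 + 36 + 84 = 130.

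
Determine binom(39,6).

3262623

C(39,6) = (39·38·37·36·35·34) / 6! = 2349088560 / 720 = 3262623.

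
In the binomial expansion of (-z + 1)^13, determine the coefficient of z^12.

13

The general term is C(13,j)·(-z)^j·(1)^(13-j); the z^12 term has j = 12.
C(13,12) = 13.
Coefficient = C(13,12) = 13.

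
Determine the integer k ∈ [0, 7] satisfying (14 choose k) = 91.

C(14,k) increases on 0 ≤ k ≤ 7. C(14,1) = 14 and C(14,2) = 91, so k = 2.

2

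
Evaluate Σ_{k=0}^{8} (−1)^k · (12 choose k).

165

The partial alternating sum Σ_{k=0}^{8} (−1)^k C(12,k) = (−1)^8 C(11,8) = 165.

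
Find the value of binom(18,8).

43758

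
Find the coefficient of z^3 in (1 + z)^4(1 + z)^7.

(1 + z)^4(1 + z)^7 = (1 + z)^11, so the coefficient of z^3 is C(11,3)·1^3 = 165·1 = 165.

165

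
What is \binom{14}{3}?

C(14,3) = (14·13·12) / 3! = 2184 / 6 = 364.

364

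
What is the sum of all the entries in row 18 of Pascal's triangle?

262144

The entries of row 18 sum to 2^18 = 262144.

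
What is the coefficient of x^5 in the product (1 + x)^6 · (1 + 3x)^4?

3372

Coefficient of x^5 = Σ_{j} C(6,j)·1^j·C(4,5-j)·3^(5-j) for j from 1 to 5.
= 486 + 1620 + 1080 + 180 + 6 = 3372.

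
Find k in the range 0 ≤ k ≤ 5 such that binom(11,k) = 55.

C(11,k) increases on 0 ≤ k ≤ 5. C(11,1) = 11 and C(11,2) = 55, so k = 2.

2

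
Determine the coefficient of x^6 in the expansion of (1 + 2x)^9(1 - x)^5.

-642

Coefficient of x^6 = Σ_{j} C(9,j)·2^j·C(5,6-j)·(-1)^(6-j) for j from 1 to 6.
= (-18) + 720 + (-6720) + 20160 + (-20160) + 5376 = -642.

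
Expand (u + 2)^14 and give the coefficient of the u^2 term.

The general term is C(14,j)·(u)^j·(2)^(14-j); the u^2 term has j = 2.
C(14,2) = 91.
Coefficient = C(14,2) · 2^12 = 91 · 4096 = 372736.

372736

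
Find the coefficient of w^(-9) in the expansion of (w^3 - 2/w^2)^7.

448

General term: C(7,j)·(w^3)^j·(-2/w^2)^(7-j), with w-exponent 3j − 2(7−j) = 5j − 14.
Set 5j − 14 = -9: j = 1.
C(7,1) = 7; 1^1 = 1; (-2)^6 = 64.
Coefficient = 7 · 1 · 64 = 448.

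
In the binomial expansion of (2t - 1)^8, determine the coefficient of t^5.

The general term is C(8,j)·(2t)^j·(-1)^(8-j); the t^5 term has j = 5.
C(8,5) = 56.
Coefficient = C(8,5) · 2^5 · (-1)^3 = 56 · 32 · (-1) = -1792.

-1792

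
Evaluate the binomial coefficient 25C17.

1081575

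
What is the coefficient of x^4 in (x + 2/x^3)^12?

264

General term: C(12,j)·(x)^j·(2/x^3)^(12-j), with x-exponent 1j − 3(12−j) = 4j − 36.
Set 4j − 36 = 4: j = 10.
C(12,10) = 66; 1^10 = 1; 2^2 = 4.
Coefficient = 66 · 1 · 4 = 264.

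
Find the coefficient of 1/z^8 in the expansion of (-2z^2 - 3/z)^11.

General term: C(11,j)·(-2z^2)^j·(-3/z)^(11-j), with z-exponent 2j − 1(11−j) = 3j − 11.
Set 3j − 11 = -8: j = 1.
C(11,1) = 11; (-2)^1 = -2; (-3)^10 = 59049.
Coefficient = 11 · (-2) · 59049 = -1299078.

-1299078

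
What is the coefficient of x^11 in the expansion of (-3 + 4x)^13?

2944401408

The general term is C(13,j)·(-3)^j·(4x)^(13-j); the x^11 term has j = 2.
C(13,2) = 78.
Coefficient = C(13,2) · (-3)^2 · 4^11 = 78 · 9 · 4194304 = 2944401408.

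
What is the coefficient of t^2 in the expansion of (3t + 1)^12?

594

The general term is C(12,j)·(3t)^j·(1)^(12-j); the t^2 term has j = 2.
C(12,2) = 66.
Coefficient = C(12,2) · 3^2 = 66 · 9 = 594.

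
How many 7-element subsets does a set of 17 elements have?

19448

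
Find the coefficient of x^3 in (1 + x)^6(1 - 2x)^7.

34

Coefficient of x^3 = Σ_{j} C(6,j)·1^j·C(7,3-j)·(-2)^(3-j) for j from 0 to 3.
= (-280) + 504 + (-210) + 20 = 34.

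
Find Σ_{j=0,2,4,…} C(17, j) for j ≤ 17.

Even-j terms of row 17 sum to 2^16 = 65536.

65536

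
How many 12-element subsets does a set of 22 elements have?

646646

C(22,12) = C(22,10) by symmetry.
C(22,10) = (22·21·20·19·18·17·16·15·14·13) / 10! = 2346549004800 / 3628800 = 646646.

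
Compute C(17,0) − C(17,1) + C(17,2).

120

The partial alternating sum Σ_{k=0}^{2} (−1)^k C(17,k) = (−1)^2 C(16,2) = 120.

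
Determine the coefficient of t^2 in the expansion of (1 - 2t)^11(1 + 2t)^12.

Coefficient of t^2 = Σ_{j} C(11,j)·(-2)^j·C(12,2-j)·2^(2-j) for j from 0 to 2.
= 264 + (-528) + 220 = -44.

-44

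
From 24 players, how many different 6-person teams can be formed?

This is C(24,6) = 134596.

134596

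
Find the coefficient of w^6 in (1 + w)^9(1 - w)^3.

Coefficient of w^6 = Σ_{j} C(9,j)·1^j·C(3,6-j)·(-1)^(6-j) for j from 3 to 6.
= (-84) + 378 + (-378) + 84 = 0.

0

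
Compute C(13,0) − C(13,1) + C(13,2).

66

The partial alternating sum Σ_{k=0}^{2} (−1)^k C(13,k) = (−1)^2 C(12,2) = 66.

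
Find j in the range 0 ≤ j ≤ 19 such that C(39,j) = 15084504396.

14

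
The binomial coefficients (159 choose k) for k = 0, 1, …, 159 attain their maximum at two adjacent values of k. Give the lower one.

79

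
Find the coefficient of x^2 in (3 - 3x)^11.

The general term is C(11,j)·(3)^j·(-3x)^(11-j); the x^2 term has j = 9.
C(11,9) = 55.
Coefficient = C(11,9) · 3^9 · (-3)^2 = 55 · 19683 · 9 = 9743085.

9743085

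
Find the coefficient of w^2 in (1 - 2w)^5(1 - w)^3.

73

Coefficient of w^2 = Σ_{j} C(5,j)·(-2)^j·C(3,2-j)·(-1)^(2-j) for j from 0 to 2.
= 3 + 30 + 40 = 73.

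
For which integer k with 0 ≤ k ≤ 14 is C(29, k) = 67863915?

C(29,k) increases on 0 ≤ k ≤ 14. C(29,12) = 51895935 and C(29,13) = 67863915, so k = 13.

13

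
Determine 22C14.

C(22,14) = C(22,8) by symmetry.
C(22,8) = (22·21·20·19·18·17·16·15) / 8! = 12893126400 / 40320 = 319770.

319770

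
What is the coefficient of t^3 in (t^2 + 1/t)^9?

126

General term: C(9,j)·(t^2)^j·(1/t)^(9-j), with t-exponent 2j − 1(9−j) = 3j − 9.
Set 3j − 9 = 3: j = 4.
C(9,4) = 126; 1^4 = 1; 1^5 = 1.
Coefficient = 126 · 1 · 1 = 126.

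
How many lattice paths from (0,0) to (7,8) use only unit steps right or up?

Each path is a sequence of 15 steps with 7 rights: C(15,7) = 6435.

6435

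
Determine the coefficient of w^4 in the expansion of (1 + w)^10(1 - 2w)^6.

Coefficient of w^4 = Σ_{j} C(10,j)·1^j·C(6,4-j)·(-2)^(4-j) for j from 0 to 4.
= 240 + (-1600) + 2700 + (-1440) + 210 = 110.

110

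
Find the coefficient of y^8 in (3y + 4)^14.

The general term is C(14,j)·(3y)^j·(4)^(14-j); the y^8 term has j = 8.
C(14,8) = 3003.
Coefficient = C(14,8) · 3^8 · 4^6 = 3003 · 6561 · 4096 = 80702189568.

80702189568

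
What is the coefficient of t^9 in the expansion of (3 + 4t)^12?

The general term is C(12,j)·(3)^j·(4t)^(12-j); the t^9 term has j = 3.
C(12,3) = 220.
Coefficient = C(12,3) · 3^3 · 4^9 = 220 · 27 · 262144 = 1557135360.

1557135360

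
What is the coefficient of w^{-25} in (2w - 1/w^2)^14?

-28

General term: C(14,j)·(2w)^j·(-1/w^2)^(14-j), with w-exponent 1j − 2(14−j) = 3j − 28.
Set 3j − 28 = -25: j = 1.
C(14,1) = 14; 2^1 = 2; (-1)^13 = -1.
Coefficient = 14 · 2 · (-1) = -28.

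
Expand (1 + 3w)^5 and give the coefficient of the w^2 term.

The general term is C(5,j)·(1)^j·(3w)^(5-j); the w^2 term has j = 3.
C(5,3) = 10.
Coefficient = C(5,3) · 3^2 = 10 · 9 = 90.

90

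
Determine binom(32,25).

3365856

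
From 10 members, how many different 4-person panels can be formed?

210

This is C(10,4) = 210.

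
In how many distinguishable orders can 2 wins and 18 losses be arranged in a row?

190

Choose positions for the wins: C(20,2) = 190.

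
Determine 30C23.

2035800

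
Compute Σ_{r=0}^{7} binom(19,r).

94184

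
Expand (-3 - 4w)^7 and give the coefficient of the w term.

-20412

The general term is C(7,j)·(-3)^j·(-4w)^(7-j); the w^1 term has j = 6.
C(7,6) = 7.
Coefficient = C(7,6) · (-3)^6 · (-4)^1 = 7 · 729 · (-4) = -20412.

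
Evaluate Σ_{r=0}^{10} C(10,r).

The entries of row 10 sum to 2^10 = 1024.

1024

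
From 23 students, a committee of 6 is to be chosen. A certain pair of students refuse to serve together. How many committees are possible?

All 6-subsets: C(23,6) = 100947. Those containing both fixed elements: C(21,4) = 5985.
100947 − 5985 = 94962.

94962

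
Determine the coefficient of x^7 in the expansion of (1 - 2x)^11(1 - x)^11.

-2599542

Coefficient of x^7 = Σ_{j} C(11,j)·(-2)^j·C(11,7-j)·(-1)^(7-j) for j from 0 to 7.
= (-330) + (-10164) + (-101640) + (-435600) + (-871200) + (-813120) + (-325248) + (-42240) = -2599542.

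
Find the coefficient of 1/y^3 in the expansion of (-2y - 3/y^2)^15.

General term: C(15,j)·(-2y)^j·(-3/y^2)^(15-j), with y-exponent 1j − 2(15−j) = 3j − 30.
Set 3j − 30 = -3: j = 9.
C(15,9) = 5005; (-2)^9 = -512; (-3)^6 = 729.
Coefficient = 5005 · (-512) · 729 = -1868106240.

-1868106240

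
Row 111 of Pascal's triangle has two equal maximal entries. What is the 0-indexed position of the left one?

55

For odd n = 111, C(111,j) peaks at j = (n−1)/2 and (n+1)/2; the lower is 55.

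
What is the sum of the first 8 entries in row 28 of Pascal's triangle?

1683218

1 + 28 + 378 + 3276 + 20475 + 98280 + 376740 + 1184040 = 1683218.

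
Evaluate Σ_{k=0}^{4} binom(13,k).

1 + 13 + 78 + 286 + 715 = 1093.

1093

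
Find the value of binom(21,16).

C(21,16) = C(21,5) by symmetry.
C(21,5) = (21·20·19·18·17) / 5! = 2441880 / 120 = 20349.

20349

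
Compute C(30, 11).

54627300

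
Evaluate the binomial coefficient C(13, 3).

C(13,3) = (13·12·11) / 3! = 1716 / 6 = 286.

286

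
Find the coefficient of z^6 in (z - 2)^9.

-672

The general term is C(9,j)·(z)^j·(-2)^(9-j); the z^6 term has j = 6.
C(9,6) = 84.
Coefficient = C(9,6) · (-2)^3 = 84 · (-8) = -672.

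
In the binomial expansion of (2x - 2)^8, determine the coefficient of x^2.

The general term is C(8,j)·(2x)^j·(-2)^(8-j); the x^2 term has j = 2.
C(8,2) = 28.
Coefficient = C(8,2) · 2^2 · (-2)^6 = 28 · 4 · 64 = 7168.

7168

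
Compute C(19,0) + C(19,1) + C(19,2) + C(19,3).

1 + 19 + 171 + 969 = 1160.

1160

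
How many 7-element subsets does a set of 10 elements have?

C(10,7) = C(10,3) by symmetry.
C(10,3) = (10·9·8) / 3! = 720 / 6 = 120.

120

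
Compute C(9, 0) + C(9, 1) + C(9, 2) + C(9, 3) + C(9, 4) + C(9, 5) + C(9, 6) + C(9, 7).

1 + 9 + 36 + 84 + 126 + 126 + 84 + 36 = 502.

502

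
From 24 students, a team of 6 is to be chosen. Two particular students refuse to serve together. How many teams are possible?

127281

All 6-subsets: C(24,6) = 134596. Those containing both fixed elements: C(22,4) = 7315.
134596 − 7315 = 127281.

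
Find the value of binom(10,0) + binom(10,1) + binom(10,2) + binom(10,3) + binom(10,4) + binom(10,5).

1 + 10 + 45 + 120 + 210 + 252 = 638.

638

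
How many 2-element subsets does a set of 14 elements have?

91

C(14,2) = (14·13) / 2! = 182 / 2 = 91.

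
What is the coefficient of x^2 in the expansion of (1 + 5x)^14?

The general term is C(14,j)·(1)^j·(5x)^(14-j); the x^2 term has j = 12.
C(14,12) = 91.
Coefficient = C(14,12) · 5^2 = 91 · 25 = 2275.

2275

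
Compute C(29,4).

C(29,4) = (29·28·27·26) / 4! = 570024 / 24 = 23751.

23751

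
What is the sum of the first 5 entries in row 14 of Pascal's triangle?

1471

1 + 14 + 91 + 364 + 1001 = 1471.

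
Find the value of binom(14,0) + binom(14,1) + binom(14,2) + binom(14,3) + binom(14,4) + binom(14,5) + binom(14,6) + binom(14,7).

9908

1 + 14 + 91 + 364 + 1001 + 2002 + 3003 + 3432 = 9908.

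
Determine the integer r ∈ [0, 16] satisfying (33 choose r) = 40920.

4

C(33,r) increases on 0 ≤ r ≤ 16. C(33,3) = 5456 and C(33,4) = 40920, so r = 4.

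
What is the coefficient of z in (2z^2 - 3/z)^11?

-11547360

General term: C(11,j)·(2z^2)^j·(-3/z)^(11-j), with z-exponent 2j − 1(11−j) = 3j − 11.
Set 3j − 11 = 1: j = 4.
C(11,4) = 330; 2^4 = 16; (-3)^7 = -2187.
Coefficient = 330 · 16 · (-2187) = -11547360.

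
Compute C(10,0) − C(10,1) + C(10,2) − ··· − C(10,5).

The partial alternating sum Σ_{k=0}^{5} (−1)^k C(10,k) = (−1)^5 C(9,5) = -126.

-126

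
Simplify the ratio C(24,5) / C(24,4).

4

C(n,k+1)/C(n,k) = (n−k)/(k+1) = (24−4)/(4+1) = 20/5 = 4.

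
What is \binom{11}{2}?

C(11,2) = (11·10) / 2! = 110 / 2 = 55.

55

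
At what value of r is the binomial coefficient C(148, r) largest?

C(148,r) is maximized at r = 148/2 = 74.

74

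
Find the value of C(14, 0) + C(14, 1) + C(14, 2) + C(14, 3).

470

1 + 14 + 91 + 364 = 470.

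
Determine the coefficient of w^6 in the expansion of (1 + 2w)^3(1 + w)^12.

13376

Coefficient of w^6 = Σ_{j} C(3,j)·2^j·C(12,6-j)·1^(6-j) for j from 0 to 3.
= 924 + 4752 + 5940 + 1760 = 13376.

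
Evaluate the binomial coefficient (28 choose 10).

C(28,10) = (28·27·26·25·24·23·22·21·20·19) / 10! = 47621141568000 / 3628800 = 13123110.

13123110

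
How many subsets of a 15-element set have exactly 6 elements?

Choose the 6 positions: C(15,6) = 5005.

5005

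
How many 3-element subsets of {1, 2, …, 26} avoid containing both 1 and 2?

2576

All 3-subsets: C(26,3) = 2600. Those containing both fixed elements: C(24,1) = 24.
2600 − 24 = 2576.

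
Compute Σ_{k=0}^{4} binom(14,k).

1471

1 + 14 + 91 + 364 + 1001 = 1471.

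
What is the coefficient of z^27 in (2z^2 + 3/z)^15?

General term: C(15,j)·(2z^2)^j·(3/z)^(15-j), with z-exponent 2j − 1(15−j) = 3j − 15.
Set 3j − 15 = 27: j = 14.
C(15,14) = 15; 2^14 = 16384; 3^1 = 3.
Coefficient = 15 · 16384 · 3 = 737280.

737280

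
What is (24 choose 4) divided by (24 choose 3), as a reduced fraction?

C(n,k+1)/C(n,k) = (n−k)/(k+1) = (24−3)/(3+1) = 21/4.

21/4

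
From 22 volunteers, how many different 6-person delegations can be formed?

This is C(22,6) = 74613.

74613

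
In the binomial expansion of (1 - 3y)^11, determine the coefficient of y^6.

The general term is C(11,j)·(1)^j·(-3y)^(11-j); the y^6 term has j = 5.
C(11,5) = 462.
Coefficient = C(11,5) · (-3)^6 = 462 · 729 = 336798.

336798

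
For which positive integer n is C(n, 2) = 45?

10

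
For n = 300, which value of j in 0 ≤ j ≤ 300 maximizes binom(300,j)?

150

C(300,j) is maximized at j = 300/2 = 150.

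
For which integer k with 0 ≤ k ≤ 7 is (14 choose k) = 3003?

C(14,k) increases on 0 ≤ k ≤ 7. C(14,5) = 2002 and C(14,6) = 3003, so k = 6.

6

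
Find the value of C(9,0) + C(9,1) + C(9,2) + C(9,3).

1 + 9 + 36 + 84 = 130.

130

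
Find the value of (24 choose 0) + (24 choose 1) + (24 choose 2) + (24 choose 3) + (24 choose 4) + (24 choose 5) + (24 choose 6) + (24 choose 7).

536155

1 + 24 + 276 + 2024 + 10626 + 42504 + 134596 + 346104 = 536155.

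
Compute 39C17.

C(39,17) = (39·38·37·36·35·34·33·32·31·30·29·28·27·26·25·24·23) / 17! = 18147570172421919989760000 / 355687428096000 = 51021117810.

51021117810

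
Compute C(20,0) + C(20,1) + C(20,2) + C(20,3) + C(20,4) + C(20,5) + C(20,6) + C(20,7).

137980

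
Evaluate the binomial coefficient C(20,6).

38760

C(20,6) = (20·19·18·17·16·15) / 6! = 27907200 / 720 = 38760.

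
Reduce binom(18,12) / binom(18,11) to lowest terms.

C(n,k+1)/C(n,k) = (n−k)/(k+1) = (18−11)/(11+1) = 7/12.

7/12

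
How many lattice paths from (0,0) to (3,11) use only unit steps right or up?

Each path is a sequence of 14 steps with 3 rights: C(14,3) = 364.

364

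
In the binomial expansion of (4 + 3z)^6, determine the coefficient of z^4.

The general term is C(6,j)·(4)^j·(3z)^(6-j); the z^4 term has j = 2.
C(6,2) = 15.
Coefficient = C(6,2) · 4^2 · 3^4 = 15 · 16 · 81 = 19440.

19440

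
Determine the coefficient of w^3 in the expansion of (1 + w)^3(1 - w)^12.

Coefficient of w^3 = Σ_{j} C(3,j)·1^j·C(12,3-j)·(-1)^(3-j) for j from 0 to 3.
= (-220) + 198 + (-36) + 1 = -57.

-57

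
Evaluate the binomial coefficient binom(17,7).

19448

C(17,7) = (17·16·15·14·13·12·11) / 7! = 98017920 / 5040 = 19448.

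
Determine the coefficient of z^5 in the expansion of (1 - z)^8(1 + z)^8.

0

Coefficient of z^5 = Σ_{j} C(8,j)·(-1)^j·C(8,5-j)·1^(5-j) for j from 0 to 5.
= 56 + (-560) + 1568 + (-1568) + 560 + (-56) = 0.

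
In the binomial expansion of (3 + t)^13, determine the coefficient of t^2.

13817466

The general term is C(13,j)·(3)^j·(t)^(13-j); the t^2 term has j = 11.
C(13,11) = 78.
Coefficient = C(13,11) · 3^11 = 78 · 177147 = 13817466.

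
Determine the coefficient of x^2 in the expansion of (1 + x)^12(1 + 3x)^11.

957

Coefficient of x^2 = Σ_{j} C(12,j)·1^j·C(11,2-j)·3^(2-j) for j from 0 to 2.
= 495 + 396 + 66 = 957.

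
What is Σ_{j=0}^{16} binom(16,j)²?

601080390

By Vandermonde's identity, Σ C(16,j)² = C(32,16) = 601080390.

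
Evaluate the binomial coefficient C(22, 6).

74613

C(22,6) = (22·21·20·19·18·17) / 6! = 53721360 / 720 = 74613.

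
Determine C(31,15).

C(31,15) = (31·30·29·28·27·26·25·24·23·22·21·20·19·18·17) / 15! = 393008709555221760000 / 1307674368000 = 300540195.

300540195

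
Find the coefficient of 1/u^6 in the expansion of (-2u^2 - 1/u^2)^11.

-5280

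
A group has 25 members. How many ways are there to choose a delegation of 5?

This is C(25,5) = 53130.

53130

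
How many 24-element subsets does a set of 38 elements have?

C(38,24) = C(38,14) by symmetry.
C(38,14) = (38·37·36·35·34·33·32·31·30·29·28·27·26·25) / 14! = 842975203103953920000 / 87178291200 = 9669554100.

9669554100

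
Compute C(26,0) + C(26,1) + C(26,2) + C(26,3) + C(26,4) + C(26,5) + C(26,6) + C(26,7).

971712

1 + 26 + 325 + 2600 + 14950 + 65780 + 230230 + 657800 = 971712.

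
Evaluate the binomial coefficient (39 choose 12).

C(39,12) = (39·38·37·36·35·34·33·32·31·30·29·28) / 12! = 1873278229119897600 / 479001600 = 3910797436.

3910797436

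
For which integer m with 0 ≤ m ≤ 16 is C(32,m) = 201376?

5

C(32,m) increases on 0 ≤ m ≤ 16. C(32,4) = 35960 and C(32,5) = 201376, so m = 5.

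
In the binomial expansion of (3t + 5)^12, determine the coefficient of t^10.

97430850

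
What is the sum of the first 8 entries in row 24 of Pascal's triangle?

1 + 24 + 276 + 2024 + 10626 + 42504 + 134596 + 346104 = 536155.

536155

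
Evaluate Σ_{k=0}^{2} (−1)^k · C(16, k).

The partial alternating sum Σ_{k=0}^{2} (−1)^k C(16,k) = (−1)^2 C(15,2) = 105.

105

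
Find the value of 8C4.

70

C(8,4) = (8·7·6·5) / 4! = 1680 / 24 = 70.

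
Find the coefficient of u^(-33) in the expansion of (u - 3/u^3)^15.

241805655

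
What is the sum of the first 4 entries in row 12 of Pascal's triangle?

299

1 + 12 + 66 + 220 = 299.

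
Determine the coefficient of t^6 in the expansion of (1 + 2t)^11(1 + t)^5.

Coefficient of t^6 = Σ_{j} C(11,j)·2^j·C(5,6-j)·1^(6-j) for j from 1 to 6.
= 22 + 1100 + 13200 + 52800 + 73920 + 29568 = 170610.

170610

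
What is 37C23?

6107086800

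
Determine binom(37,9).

124403620

C(37,9) = (37·36·35·34·33·32·31·30·29) / 9! = 45143585625600 / 362880 = 124403620.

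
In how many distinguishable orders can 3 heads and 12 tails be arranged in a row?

Choose positions for the heads: C(15,3) = 455.

455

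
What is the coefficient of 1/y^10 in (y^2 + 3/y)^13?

General term: C(13,j)·(y^2)^j·(3/y)^(13-j), with y-exponent 2j − 1(13−j) = 3j − 13.
Set 3j − 13 = -10: j = 1.
C(13,1) = 13; 1^1 = 1; 3^12 = 531441.
Coefficient = 13 · 1 · 531441 = 6908733.

6908733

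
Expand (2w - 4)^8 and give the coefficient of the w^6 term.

The general term is C(8,j)·(2w)^j·(-4)^(8-j); the w^6 term has j = 6.
C(8,6) = 28.
Coefficient = C(8,6) · 2^6 · (-4)^2 = 28 · 64 · 16 = 28672.

28672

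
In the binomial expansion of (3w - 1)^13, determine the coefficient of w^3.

The general term is C(13,j)·(3w)^j·(-1)^(13-j); the w^3 term has j = 3.
C(13,3) = 286.
Coefficient = C(13,3) · 3^3 = 286 · 27 = 7722.

7722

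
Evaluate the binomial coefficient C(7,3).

C(7,3) = (7·6·5) / 3! = 210 / 6 = 35.

35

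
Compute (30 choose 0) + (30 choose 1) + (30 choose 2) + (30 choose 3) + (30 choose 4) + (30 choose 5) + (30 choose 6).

1 + 30 + 435 + 4060 + 27405 + 142506 + 593775 = 768212.

768212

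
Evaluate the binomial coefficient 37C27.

C(37,27) = C(37,10) by symmetry.
C(37,10) = (37·36·35·34·33·32·31·30·29·28) / 10! = 1264020397516800 / 3628800 = 348330136.

348330136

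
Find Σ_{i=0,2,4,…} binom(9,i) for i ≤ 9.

256

Half of (1+1)^9 + (1−1)^9 gives the even-index sum: 2^8 = 256.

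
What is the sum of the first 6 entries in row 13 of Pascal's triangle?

1 + 13 + 78 + 286 + 715 + 1287 = 2380.

2380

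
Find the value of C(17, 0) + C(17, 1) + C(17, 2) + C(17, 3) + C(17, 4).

3214

1 + 17 + 136 + 680 + 2380 = 3214.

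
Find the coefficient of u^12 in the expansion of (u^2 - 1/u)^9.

36

General term: C(9,j)·(u^2)^j·(-1/u)^(9-j), with u-exponent 2j − 1(9−j) = 3j − 9.
Set 3j − 9 = 12: j = 7.
C(9,7) = 36; 1^7 = 1; (-1)^2 = 1.
Coefficient = 36 · 1 · 1 = 36.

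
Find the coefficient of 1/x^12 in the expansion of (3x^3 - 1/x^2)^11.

-495

General term: C(11,j)·(3x^3)^j·(-1/x^2)^(11-j), with x-exponent 3j − 2(11−j) = 5j − 22.
Set 5j − 22 = -12: j = 2.
C(11,2) = 55; 3^2 = 9; (-1)^9 = -1.
Coefficient = 55 · 9 · (-1) = -495.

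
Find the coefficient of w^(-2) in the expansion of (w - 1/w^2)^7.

-35

General term: C(7,j)·(w)^j·(-1/w^2)^(7-j), with w-exponent 1j − 2(7−j) = 3j − 14.
Set 3j − 14 = -2: j = 4.
C(7,4) = 35; 1^4 = 1; (-1)^3 = -1.
Coefficient = 35 · 1 · (-1) = -35.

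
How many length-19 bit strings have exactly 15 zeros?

Choose the 15 positions: C(19,15) = 3876.

3876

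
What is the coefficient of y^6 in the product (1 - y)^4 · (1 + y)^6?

Coefficient of y^6 = Σ_{j} C(4,j)·(-1)^j·C(6,6-j)·1^(6-j) for j from 0 to 4.
= 1 + (-24) + 90 + (-80) + 15 = 2.

2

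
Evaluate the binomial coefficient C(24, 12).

2704156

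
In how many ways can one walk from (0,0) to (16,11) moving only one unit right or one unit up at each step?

13037895

Each path is a sequence of 27 steps with 16 rights: C(27,16) = 13037895.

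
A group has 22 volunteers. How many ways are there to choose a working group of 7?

170544

This is C(22,7) = 170544.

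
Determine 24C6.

C(24,6) = (24·23·22·21·20·19) / 6! = 96909120 / 720 = 134596.

134596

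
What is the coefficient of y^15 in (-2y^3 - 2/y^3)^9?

General term: C(9,j)·(-2y^3)^j·(-2/y^3)^(9-j), with y-exponent 3j − 3(9−j) = 6j − 27.
Set 6j − 27 = 15: j = 7.
C(9,7) = 36; (-2)^7 = -128; (-2)^2 = 4.
Coefficient = 36 · (-128) · 4 = -18432.

-18432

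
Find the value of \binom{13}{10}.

286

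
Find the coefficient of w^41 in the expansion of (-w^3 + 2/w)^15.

30

General term: C(15,j)·(-w^3)^j·(2/w)^(15-j), with w-exponent 3j − 1(15−j) = 4j − 15.
Set 4j − 15 = 41: j = 14.
C(15,14) = 15; (-1)^14 = 1; 2^1 = 2.
Coefficient = 15 · 1 · 2 = 30.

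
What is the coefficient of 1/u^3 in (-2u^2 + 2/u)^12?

-901120

General term: C(12,j)·(-2u^2)^j·(2/u)^(12-j), with u-exponent 2j − 1(12−j) = 3j − 12.
Set 3j − 12 = -3: j = 3.
C(12,3) = 220; (-2)^3 = -8; 2^9 = 512.
Coefficient = 220 · (-8) · 512 = -901120.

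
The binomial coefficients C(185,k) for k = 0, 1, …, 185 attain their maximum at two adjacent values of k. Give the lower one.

92

For odd n = 185, C(185,k) peaks at k = (n−1)/2 and (n+1)/2; the lower is 92.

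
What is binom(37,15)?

C(37,15) = (37·36·35·34·33·32·31·30·29·28·27·26·25·24·23) / 15! = 12245324002983751680000 / 1307674368000 = 9364199760.

9364199760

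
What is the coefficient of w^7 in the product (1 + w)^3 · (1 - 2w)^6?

Coefficient of w^7 = Σ_{j} C(3,j)·1^j·C(6,7-j)·(-2)^(7-j) for j from 1 to 3.
= 192 + (-576) + 240 = -144.

-144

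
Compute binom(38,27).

1203322288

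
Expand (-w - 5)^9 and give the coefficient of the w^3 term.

The general term is C(9,j)·(-w)^j·(-5)^(9-j); the w^3 term has j = 3.
C(9,3) = 84.
Coefficient = C(9,3) · (-1)^3 · (-5)^6 = 84 · (-1) · 15625 = -1312500.

-1312500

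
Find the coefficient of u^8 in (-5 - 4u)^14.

The general term is C(14,j)·(-5)^j·(-4u)^(14-j); the u^8 term has j = 6.
C(14,6) = 3003.
Coefficient = C(14,6) · (-5)^6 · (-4)^8 = 3003 · 15625 · 65536 = 3075072000000.

3075072000000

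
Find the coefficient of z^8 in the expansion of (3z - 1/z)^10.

-196830

General term: C(10,j)·(3z)^j·(-1/z)^(10-j), with z-exponent 1j − 1(10−j) = 2j − 10.
Set 2j − 10 = 8: j = 9.
C(10,9) = 10; 3^9 = 19683; (-1)^1 = -1.
Coefficient = 10 · 19683 · (-1) = -196830.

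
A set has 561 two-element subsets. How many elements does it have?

34

n(n−1)/2 = 561 ⇒ n(n−1) = 1122. Since 34·33 = 1122, n = 34.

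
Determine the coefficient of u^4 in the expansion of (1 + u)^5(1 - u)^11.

Coefficient of u^4 = Σ_{j} C(5,j)·1^j·C(11,4-j)·(-1)^(4-j) for j from 0 to 4.
= 330 + (-825) + 550 + (-110) + 5 = -50.

-50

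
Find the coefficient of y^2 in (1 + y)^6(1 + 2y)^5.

Coefficient of y^2 = Σ_{j} C(6,j)·1^j·C(5,2-j)·2^(2-j) for j from 0 to 2.
= 40 + 60 + 15 = 115.

115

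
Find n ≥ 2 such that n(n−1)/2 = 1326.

n(n−1)/2 = 1326 ⇒ n(n−1) = 2652. Since 52·51 = 2652, n = 52.

52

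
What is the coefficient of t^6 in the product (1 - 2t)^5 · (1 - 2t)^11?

512512

(1 - 2t)^5(1 - 2t)^11 = (1 - 2t)^16, so the coefficient of t^6 is C(16,6)·(-2)^6 = 8008·64 = 512512.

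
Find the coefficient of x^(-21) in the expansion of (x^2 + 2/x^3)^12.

112640

General term: C(12,j)·(x^2)^j·(2/x^3)^(12-j), with x-exponent 2j − 3(12−j) = 5j − 36.
Set 5j − 36 = -21: j = 3.
C(12,3) = 220; 1^3 = 1; 2^9 = 512.
Coefficient = 220 · 1 · 512 = 112640.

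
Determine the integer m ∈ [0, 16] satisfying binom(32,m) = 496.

2

C(32,m) increases on 0 ≤ m ≤ 16. C(32,1) = 32 and C(32,2) = 496, so m = 2.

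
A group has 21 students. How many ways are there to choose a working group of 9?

This is C(21,9) = 293930.

293930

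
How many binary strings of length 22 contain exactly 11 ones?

Choose the 11 positions: C(22,11) = 705432.

705432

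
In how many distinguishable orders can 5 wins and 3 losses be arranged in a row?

56

Choose positions for the wins: C(8,5) = 56.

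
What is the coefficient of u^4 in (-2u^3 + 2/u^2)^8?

17920

General term: C(8,j)·(-2u^3)^j·(2/u^2)^(8-j), with u-exponent 3j − 2(8−j) = 5j − 16.
Set 5j − 16 = 4: j = 4.
C(8,4) = 70; (-2)^4 = 16; 2^4 = 16.
Coefficient = 70 · 16 · 16 = 17920.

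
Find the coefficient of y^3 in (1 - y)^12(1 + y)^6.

16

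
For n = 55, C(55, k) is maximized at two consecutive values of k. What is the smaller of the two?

For odd n = 55, C(55,k) peaks at k = (n−1)/2 and (n+1)/2; the smaller is 27.

27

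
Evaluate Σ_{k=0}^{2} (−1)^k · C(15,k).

91

The partial alternating sum Σ_{k=0}^{2} (−1)^k C(15,k) = (−1)^2 C(14,2) = 91.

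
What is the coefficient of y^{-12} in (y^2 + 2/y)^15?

General term: C(15,j)·(y^2)^j·(2/y)^(15-j), with y-exponent 2j − 1(15−j) = 3j − 15.
Set 3j − 15 = -12: j = 1.
C(15,1) = 15; 1^1 = 1; 2^14 = 16384.
Coefficient = 15 · 1 · 16384 = 245760.

245760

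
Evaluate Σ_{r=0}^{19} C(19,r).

Setting x = 1 in (1+x)^19 gives Σ C(19,r) = 2^19 = 524288.

524288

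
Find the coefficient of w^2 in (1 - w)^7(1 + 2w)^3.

-9

Coefficient of w^2 = Σ_{j} C(7,j)·(-1)^j·C(3,2-j)·2^(2-j) for j from 0 to 2.
= 12 + (-42) + 21 = -9.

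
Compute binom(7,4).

35

C(7,4) = C(7,3) by symmetry.
C(7,3) = (7·6·5) / 3! = 210 / 6 = 35.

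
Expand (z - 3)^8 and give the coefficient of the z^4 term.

5670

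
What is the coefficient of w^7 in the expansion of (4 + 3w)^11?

184757760

The general term is C(11,j)·(4)^j·(3w)^(11-j); the w^7 term has j = 4.
C(11,4) = 330.
Coefficient = C(11,4) · 4^4 · 3^7 = 330 · 256 · 2187 = 184757760.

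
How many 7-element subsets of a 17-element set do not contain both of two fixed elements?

16445

All 7-subsets: C(17,7) = 19448. Those containing both fixed elements: C(15,5) = 3003.
19448 − 3003 = 16445.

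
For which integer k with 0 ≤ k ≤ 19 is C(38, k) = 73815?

C(38,k) increases on 0 ≤ k ≤ 19. C(38,3) = 8436 and C(38,4) = 73815, so k = 4.

4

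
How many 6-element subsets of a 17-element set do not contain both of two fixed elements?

11011

All 6-subsets: C(17,6) = 12376. Those containing both fixed elements: C(15,4) = 1365.
12376 − 1365 = 11011.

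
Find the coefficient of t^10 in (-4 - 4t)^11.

The general term is C(11,j)·(-4)^j·(-4t)^(11-j); the t^10 term has j = 1.
C(11,1) = 11.
Coefficient = C(11,1) · (-4)^1 · (-4)^10 = 11 · (-4) · 1048576 = -46137344.

-46137344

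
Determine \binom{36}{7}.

8347680

C(36,7) = (36·35·34·33·32·31·30) / 7! = 42072307200 / 5040 = 8347680.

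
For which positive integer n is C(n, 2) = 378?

n(n−1)/2 = 378 ⇒ n(n−1) = 756. Since 28·27 = 756, n = 28.

28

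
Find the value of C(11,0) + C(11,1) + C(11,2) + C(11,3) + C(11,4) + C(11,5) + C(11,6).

1 + 11 + 55 + 165 + 330 + 462 + 462 = 1486.

1486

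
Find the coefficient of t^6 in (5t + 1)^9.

1312500

The general term is C(9,j)·(5t)^j·(1)^(9-j); the t^6 term has j = 6.
C(9,6) = 84.
Coefficient = C(9,6) · 5^6 = 84 · 15625 = 1312500.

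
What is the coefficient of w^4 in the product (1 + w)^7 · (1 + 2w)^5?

1865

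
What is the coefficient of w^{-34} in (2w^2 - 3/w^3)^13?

General term: C(13,j)·(2w^2)^j·(-3/w^3)^(13-j), with w-exponent 2j − 3(13−j) = 5j − 39.
Set 5j − 39 = -34: j = 1.
C(13,1) = 13; 2^1 = 2; (-3)^12 = 531441.
Coefficient = 13 · 2 · 531441 = 13817466.

13817466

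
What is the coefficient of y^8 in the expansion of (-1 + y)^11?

-165

The general term is C(11,j)·(-1)^j·(y)^(11-j); the y^8 term has j = 3.
C(11,3) = 165.
Coefficient = C(11,3) · (-1)^3 = 165 · (-1) = -165.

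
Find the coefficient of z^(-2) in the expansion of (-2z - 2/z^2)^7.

-4480

General term: C(7,j)·(-2z)^j·(-2/z^2)^(7-j), with z-exponent 1j − 2(7−j) = 3j − 14.
Set 3j − 14 = -2: j = 4.
C(7,4) = 35; (-2)^4 = 16; (-2)^3 = -8.
Coefficient = 35 · 16 · (-8) = -4480.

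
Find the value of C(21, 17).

5985

C(21,17) = C(21,4) by symmetry.
C(21,4) = (21·20·19·18) / 4! = 143640 / 24 = 5985.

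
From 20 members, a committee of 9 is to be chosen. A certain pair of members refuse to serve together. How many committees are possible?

136136

All 9-subsets: C(20,9) = 167960. Those containing both fixed elements: C(18,7) = 31824.
167960 − 31824 = 136136.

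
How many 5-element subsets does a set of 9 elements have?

126

C(9,5) = C(9,4) by symmetry.
C(9,4) = (9·8·7·6) / 4! = 3024 / 24 = 126.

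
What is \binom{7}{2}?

21

C(7,2) = (7·6) / 2! = 42 / 2 = 21.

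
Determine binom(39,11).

C(39,11) = (39·38·37·36·35·34·33·32·31·30·29) / 11! = 66902793897139200 / 39916800 = 1676056044.

1676056044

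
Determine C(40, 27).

C(40,27) = C(40,13) by symmetry.
C(40,13) = (40·39·38·37·36·35·34·33·32·31·30·29·28) / 13! = 74931129164795904000 / 6227020800 = 12033222880.

12033222880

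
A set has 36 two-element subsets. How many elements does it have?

n(n−1)/2 = 36 ⇒ n(n−1) = 72. Since 9·8 = 72, n = 9.

9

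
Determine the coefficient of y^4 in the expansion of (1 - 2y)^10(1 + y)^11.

Coefficient of y^4 = Σ_{j} C(10,j)·(-2)^j·C(11,4-j)·1^(4-j) for j from 0 to 4.
= 330 + (-3300) + 9900 + (-10560) + 3360 = -270.

-270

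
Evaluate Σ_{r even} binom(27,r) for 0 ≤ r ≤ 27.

Half of (1+1)^27 + (1−1)^27 gives the even-index sum: 2^26 = 67108864.

67108864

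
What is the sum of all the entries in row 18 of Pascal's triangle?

The entries of row 18 sum to 2^18 = 262144.

262144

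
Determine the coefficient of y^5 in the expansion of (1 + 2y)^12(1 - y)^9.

Coefficient of y^5 = Σ_{j} C(12,j)·2^j·C(9,5-j)·(-1)^(5-j) for j from 0 to 5.
= (-126) + 3024 + (-22176) + 63360 + (-71280) + 25344 = -1854.

-1854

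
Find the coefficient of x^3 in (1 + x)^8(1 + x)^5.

286

(1 + x)^8(1 + x)^5 = (1 + x)^13, so the coefficient of x^3 is C(13,3)·1^3 = 286·1 = 286.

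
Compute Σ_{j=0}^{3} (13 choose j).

378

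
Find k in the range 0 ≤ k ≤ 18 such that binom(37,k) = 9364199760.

15

C(37,k) increases on 0 ≤ k ≤ 18. C(37,14) = 6107086800 and C(37,15) = 9364199760, so k = 15.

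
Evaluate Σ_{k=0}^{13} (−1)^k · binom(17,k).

-560

The partial alternating sum Σ_{k=0}^{13} (−1)^k C(17,k) = (−1)^13 C(16,13) = -560.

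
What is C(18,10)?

C(18,10) = C(18,8) by symmetry.
C(18,8) = (18·17·16·15·14·13·12·11) / 8! = 1764322560 / 40320 = 43758.

43758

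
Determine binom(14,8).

C(14,8) = C(14,6) by symmetry.
C(14,6) = (14·13·12·11·10·9) / 6! = 2162160 / 720 = 3003.

3003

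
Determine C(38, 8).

48903492

C(38,8) = (38·37·36·35·34·33·32·31) / 8! = 1971788797440 / 40320 = 48903492.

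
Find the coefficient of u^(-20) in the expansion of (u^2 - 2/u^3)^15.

General term: C(15,j)·(u^2)^j·(-2/u^3)^(15-j), with u-exponent 2j − 3(15−j) = 5j − 45.
Set 5j − 45 = -20: j = 5.
C(15,5) = 3003; 1^5 = 1; (-2)^10 = 1024.
Coefficient = 3003 · 1 · 1024 = 3075072.

3075072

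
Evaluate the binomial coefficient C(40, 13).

12033222880

C(40,13) = (40·39·38·37·36·35·34·33·32·31·30·29·28) / 13! = 74931129164795904000 / 6227020800 = 12033222880.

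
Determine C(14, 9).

C(14,9) = C(14,5) by symmetry.
C(14,5) = (14·13·12·11·10) / 5! = 240240 / 120 = 2002.

2002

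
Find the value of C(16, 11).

4368

C(16,11) = C(16,5) by symmetry.
C(16,5) = (16·15·14·13·12) / 5! = 524160 / 120 = 4368.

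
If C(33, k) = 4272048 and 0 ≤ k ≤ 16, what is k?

C(33,k) increases on 0 ≤ k ≤ 16. C(33,6) = 1107568 and C(33,7) = 4272048, so k = 7.

7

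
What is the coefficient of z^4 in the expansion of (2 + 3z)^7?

The general term is C(7,j)·(2)^j·(3z)^(7-j); the z^4 term has j = 3.
C(7,3) = 35.
Coefficient = C(7,3) · 2^3 · 3^4 = 35 · 8 · 81 = 22680.

22680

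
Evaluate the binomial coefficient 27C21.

C(27,21) = C(27,6) by symmetry.
C(27,6) = (27·26·25·24·23·22) / 6! = 213127200 / 720 = 296010.

296010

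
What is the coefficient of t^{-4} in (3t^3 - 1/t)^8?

General term: C(8,j)·(3t^3)^j·(-1/t)^(8-j), with t-exponent 3j − 1(8−j) = 4j − 8.
Set 4j − 8 = -4: j = 1.
C(8,1) = 8; 3^1 = 3; (-1)^7 = -1.
Coefficient = 8 · 3 · (-1) = -24.

-24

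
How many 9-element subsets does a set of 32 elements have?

28048800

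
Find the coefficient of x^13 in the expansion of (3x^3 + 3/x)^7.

45927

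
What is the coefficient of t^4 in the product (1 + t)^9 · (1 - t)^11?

27

Coefficient of t^4 = Σ_{j} C(9,j)·1^j·C(11,4-j)·(-1)^(4-j) for j from 0 to 4.
= 330 + (-1485) + 1980 + (-924) + 126 = 27.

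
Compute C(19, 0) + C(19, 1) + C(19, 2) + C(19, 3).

1 + 19 + 171 + 969 = 1160.

1160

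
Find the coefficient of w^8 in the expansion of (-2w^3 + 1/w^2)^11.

General term: C(11,j)·(-2w^3)^j·(1/w^2)^(11-j), with w-exponent 3j − 2(11−j) = 5j − 22.
Set 5j − 22 = 8: j = 6.
C(11,6) = 462; (-2)^6 = 64; 1^5 = 1.
Coefficient = 462 · 64 · 1 = 29568.

29568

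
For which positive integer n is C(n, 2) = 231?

22

n(n−1)/2 = 231 ⇒ n(n−1) = 462. Since 22·21 = 462, n = 22.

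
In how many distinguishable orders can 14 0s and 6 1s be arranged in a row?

38760

Choose positions for the 0s: C(20,14) = 38760.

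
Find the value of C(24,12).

C(24,12) = (24·23·22·21·20·19·18·17·16·15·14·13) / 12! = 1295295050649600 / 479001600 = 2704156.

2704156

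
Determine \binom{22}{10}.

646646

C(22,10) = (22·21·20·19·18·17·16·15·14·13) / 10! = 2346549004800 / 3628800 = 646646.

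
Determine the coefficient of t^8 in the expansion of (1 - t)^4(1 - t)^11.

Coefficient of t^8 = Σ_{j} C(4,j)·(-1)^j·C(11,8-j)·(-1)^(8-j) for j from 0 to 4.
= 165 + 1320 + 2772 + 1848 + 330 = 6435.

6435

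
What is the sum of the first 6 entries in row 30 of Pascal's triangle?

174437

1 + 30 + 435 + 4060 + 27405 + 142506 = 174437.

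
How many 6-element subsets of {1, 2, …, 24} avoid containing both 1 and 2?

All 6-subsets: C(24,6) = 134596. Those containing both fixed elements: C(22,4) = 7315.
134596 − 7315 = 127281.

127281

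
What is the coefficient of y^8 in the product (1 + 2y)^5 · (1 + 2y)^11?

(1 + 2y)^5(1 + 2y)^11 = (1 + 2y)^16, so the coefficient of y^8 is C(16,8)·2^8 = 12870·256 = 3294720.

3294720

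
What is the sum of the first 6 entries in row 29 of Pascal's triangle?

146596

1 + 29 + 406 + 3654 + 23751 + 118755 = 146596.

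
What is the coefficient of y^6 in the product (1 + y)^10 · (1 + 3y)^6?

167880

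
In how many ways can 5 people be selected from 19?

This is C(19,5) = 11628.

11628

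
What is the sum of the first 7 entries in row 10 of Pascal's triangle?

848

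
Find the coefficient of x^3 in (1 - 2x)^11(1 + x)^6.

Coefficient of x^3 = Σ_{j} C(11,j)·(-2)^j·C(6,3-j)·1^(3-j) for j from 0 to 3.
= 20 + (-330) + 1320 + (-1320) = -310.

-310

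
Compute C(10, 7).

C(10,7) = C(10,3) by symmetry.
C(10,3) = (10·9·8) / 3! = 720 / 6 = 120.

120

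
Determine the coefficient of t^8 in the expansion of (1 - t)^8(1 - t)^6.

3003

Coefficient of t^8 = Σ_{j} C(8,j)·(-1)^j·C(6,8-j)·(-1)^(8-j) for j from 2 to 8.
= 28 + 336 + 1050 + 1120 + 420 + 48 + 1 = 3003.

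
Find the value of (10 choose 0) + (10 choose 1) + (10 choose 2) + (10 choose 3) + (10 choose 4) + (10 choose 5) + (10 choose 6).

848

1 + 10 + 45 + 120 + 210 + 252 + 210 = 848.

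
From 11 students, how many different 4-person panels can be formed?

This is C(11,4) = 330.

330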